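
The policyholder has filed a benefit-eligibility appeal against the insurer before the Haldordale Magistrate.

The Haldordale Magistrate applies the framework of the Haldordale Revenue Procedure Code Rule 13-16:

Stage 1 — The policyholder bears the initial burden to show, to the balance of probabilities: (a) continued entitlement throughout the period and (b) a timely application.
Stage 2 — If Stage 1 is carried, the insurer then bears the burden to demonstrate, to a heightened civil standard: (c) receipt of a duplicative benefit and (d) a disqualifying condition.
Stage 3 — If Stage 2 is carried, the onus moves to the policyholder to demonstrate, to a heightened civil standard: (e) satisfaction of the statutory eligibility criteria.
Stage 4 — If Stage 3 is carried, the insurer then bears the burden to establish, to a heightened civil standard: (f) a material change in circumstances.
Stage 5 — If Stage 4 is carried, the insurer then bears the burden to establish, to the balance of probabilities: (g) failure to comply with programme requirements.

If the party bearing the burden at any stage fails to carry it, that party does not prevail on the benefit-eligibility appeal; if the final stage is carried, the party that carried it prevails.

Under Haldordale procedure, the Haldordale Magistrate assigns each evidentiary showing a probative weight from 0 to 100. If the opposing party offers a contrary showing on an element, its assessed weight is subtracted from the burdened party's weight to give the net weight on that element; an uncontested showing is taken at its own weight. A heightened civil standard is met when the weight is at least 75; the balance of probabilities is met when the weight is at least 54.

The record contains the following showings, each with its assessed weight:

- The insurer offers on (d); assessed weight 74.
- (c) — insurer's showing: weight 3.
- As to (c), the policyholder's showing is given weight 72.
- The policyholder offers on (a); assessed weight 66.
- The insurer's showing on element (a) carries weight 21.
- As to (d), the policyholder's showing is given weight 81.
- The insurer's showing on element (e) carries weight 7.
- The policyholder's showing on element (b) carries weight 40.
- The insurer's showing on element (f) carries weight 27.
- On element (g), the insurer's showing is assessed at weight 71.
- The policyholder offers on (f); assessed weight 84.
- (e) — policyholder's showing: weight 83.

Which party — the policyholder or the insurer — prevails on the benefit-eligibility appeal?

At Stage 1 the policyholder must meet the balance of probabilities (weight is at least 54): on (a) the weight is 66 less the opposing 21 gives net 45, which does not reach 54, so (a) does not meet the standard; on (b) the weight is 40, which does not reach 54, so (b) does not meet the standard.
  Not every element is met, so the policyholder fails to carry Stage 1.
So the insurer prevails.

insurer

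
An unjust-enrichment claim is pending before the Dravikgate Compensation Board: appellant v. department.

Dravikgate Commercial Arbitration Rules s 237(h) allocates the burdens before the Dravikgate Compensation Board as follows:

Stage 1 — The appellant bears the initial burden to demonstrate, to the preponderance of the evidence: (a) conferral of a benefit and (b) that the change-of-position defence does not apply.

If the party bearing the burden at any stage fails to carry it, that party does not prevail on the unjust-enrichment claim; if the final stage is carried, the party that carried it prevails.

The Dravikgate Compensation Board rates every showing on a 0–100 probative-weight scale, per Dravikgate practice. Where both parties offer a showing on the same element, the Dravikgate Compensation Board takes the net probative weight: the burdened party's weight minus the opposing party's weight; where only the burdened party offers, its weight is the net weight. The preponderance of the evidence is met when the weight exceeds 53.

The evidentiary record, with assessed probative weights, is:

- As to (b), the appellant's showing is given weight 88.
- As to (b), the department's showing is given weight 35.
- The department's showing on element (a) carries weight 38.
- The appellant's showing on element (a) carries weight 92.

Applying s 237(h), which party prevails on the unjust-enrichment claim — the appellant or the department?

Stage 1 (appellant, the preponderance of the evidence, weight exceeds 53): (a) net 92−38=54 > 53 — meets; (b) net 88−35=53 ≤ 53 — fails.
  Not every element is met, so the appellant fails to carry Stage 1.
So the department prevails.

department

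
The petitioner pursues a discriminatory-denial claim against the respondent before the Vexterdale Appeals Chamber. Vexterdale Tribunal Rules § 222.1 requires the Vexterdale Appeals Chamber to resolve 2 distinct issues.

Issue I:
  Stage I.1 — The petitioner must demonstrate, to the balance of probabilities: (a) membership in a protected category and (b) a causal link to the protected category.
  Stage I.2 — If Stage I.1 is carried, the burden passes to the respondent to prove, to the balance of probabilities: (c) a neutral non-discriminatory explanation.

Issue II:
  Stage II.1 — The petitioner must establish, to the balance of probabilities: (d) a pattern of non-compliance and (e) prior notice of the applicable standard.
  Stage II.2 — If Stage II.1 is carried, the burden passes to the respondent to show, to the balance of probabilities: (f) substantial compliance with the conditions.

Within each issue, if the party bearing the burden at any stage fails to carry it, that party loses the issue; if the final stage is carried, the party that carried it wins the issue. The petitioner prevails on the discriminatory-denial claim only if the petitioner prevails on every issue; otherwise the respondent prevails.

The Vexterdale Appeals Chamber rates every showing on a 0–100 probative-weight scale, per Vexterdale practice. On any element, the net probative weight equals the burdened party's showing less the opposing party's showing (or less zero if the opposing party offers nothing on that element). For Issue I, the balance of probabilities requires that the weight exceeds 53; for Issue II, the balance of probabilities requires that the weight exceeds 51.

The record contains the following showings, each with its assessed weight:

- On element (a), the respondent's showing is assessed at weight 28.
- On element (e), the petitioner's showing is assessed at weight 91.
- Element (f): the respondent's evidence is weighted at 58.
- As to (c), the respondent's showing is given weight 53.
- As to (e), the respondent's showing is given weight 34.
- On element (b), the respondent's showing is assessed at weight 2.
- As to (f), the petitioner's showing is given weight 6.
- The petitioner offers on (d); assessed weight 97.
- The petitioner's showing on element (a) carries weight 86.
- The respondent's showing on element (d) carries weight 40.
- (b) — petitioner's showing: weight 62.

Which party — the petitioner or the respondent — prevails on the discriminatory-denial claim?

— Issue I —
Stage I.1 — burden on petitioner; standard: the balance of probabilities (weight exceeds 53).
    (a): 86 − 28 = 58 > 53 [met]
    (b): 62 − 2 = 60 > 53 [met]
  The petitioner carries Stage I.1; the respondent now bears the burden.
Stage I.2 — burden on respondent; standard: the balance of probabilities (weight exceeds 53).
    (c): 53 ≤ 53 [not met]
  Not every element is met, so the respondent fails to carry Stage I.2.
So the petitioner prevails on this issue.
— Issue II —
Stage II.1 (petitioner, the balance of probabilities, weight exceeds 51): (d) net 97−40=57 > 51 — meets; (e) net 91−34=57 > 51 — meets.
  All elements met. The burden passes to the respondent.
Stage II.2 (respondent, the balance of probabilities, weight exceeds 51): (f) net 58−6=52 > 51 — meets.
  The respondent carries the last stage.
Every stage carried; the respondent prevails on this issue.
Per-issue: Issue I → petitioner; Issue II → respondent. The petitioner must prevail on every issue; overall, the respondent prevails.

respondent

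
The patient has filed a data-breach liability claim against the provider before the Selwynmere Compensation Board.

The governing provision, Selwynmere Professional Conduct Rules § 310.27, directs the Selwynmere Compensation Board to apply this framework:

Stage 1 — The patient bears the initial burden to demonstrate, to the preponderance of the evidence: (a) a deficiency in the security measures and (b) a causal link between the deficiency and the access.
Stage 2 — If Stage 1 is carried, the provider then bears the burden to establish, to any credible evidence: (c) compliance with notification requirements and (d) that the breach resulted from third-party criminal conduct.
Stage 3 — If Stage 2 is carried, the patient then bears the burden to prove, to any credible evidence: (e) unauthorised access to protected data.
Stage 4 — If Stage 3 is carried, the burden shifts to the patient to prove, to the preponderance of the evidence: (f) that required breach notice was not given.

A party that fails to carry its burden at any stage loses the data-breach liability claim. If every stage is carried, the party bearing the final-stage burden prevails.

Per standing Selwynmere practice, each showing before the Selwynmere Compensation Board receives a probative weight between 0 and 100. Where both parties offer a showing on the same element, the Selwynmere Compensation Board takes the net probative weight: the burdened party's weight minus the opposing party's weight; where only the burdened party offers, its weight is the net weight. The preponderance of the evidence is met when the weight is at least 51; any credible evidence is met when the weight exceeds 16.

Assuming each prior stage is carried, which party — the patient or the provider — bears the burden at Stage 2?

provider

Stage 2's rule assigns the burden to the provider (to any credible evidence).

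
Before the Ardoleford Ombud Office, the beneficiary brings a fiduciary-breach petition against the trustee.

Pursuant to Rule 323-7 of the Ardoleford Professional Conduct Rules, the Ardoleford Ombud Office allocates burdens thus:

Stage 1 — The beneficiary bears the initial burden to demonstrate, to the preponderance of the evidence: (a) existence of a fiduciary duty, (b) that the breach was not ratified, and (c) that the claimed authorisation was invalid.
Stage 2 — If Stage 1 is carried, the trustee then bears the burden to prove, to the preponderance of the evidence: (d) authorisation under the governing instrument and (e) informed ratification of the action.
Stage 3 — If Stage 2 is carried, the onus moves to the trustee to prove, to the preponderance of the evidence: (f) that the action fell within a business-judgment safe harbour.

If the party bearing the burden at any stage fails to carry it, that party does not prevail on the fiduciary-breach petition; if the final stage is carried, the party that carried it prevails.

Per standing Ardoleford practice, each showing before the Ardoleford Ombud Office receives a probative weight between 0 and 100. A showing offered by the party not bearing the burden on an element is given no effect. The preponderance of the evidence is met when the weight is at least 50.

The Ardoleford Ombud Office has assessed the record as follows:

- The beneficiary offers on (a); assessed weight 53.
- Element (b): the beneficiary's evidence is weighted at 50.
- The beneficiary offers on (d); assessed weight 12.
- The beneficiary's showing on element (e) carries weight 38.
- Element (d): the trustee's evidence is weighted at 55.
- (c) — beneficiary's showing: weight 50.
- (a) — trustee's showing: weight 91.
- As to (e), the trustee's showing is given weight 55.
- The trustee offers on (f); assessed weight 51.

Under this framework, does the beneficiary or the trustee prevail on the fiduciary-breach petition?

Stage 1 (beneficiary, the preponderance of the evidence, weight is at least 50): (a) 53 (trustee's 91 disregarded) ≥ 50 — meets; (b) 50 ≥ 50 — meets; (c) 50 ≥ 50 — meets.
  Stage 1 carried; the burden shifts to the trustee.
Stage 2 (trustee, the preponderance of the evidence, weight is at least 50): (d) 55 (beneficiary's 12 disregarded) ≥ 50 — meets; (e) 55 (beneficiary's 38 disregarded) ≥ 50 — meets.
  Stage 2 is satisfied; the trustee continues to bear the burden.
Stage 3 (trustee, the preponderance of the evidence, weight is at least 50): (f) 51 ≥ 50 — meets.
  All elements met at the final stage.
All stages carried — the trustee prevails.

trustee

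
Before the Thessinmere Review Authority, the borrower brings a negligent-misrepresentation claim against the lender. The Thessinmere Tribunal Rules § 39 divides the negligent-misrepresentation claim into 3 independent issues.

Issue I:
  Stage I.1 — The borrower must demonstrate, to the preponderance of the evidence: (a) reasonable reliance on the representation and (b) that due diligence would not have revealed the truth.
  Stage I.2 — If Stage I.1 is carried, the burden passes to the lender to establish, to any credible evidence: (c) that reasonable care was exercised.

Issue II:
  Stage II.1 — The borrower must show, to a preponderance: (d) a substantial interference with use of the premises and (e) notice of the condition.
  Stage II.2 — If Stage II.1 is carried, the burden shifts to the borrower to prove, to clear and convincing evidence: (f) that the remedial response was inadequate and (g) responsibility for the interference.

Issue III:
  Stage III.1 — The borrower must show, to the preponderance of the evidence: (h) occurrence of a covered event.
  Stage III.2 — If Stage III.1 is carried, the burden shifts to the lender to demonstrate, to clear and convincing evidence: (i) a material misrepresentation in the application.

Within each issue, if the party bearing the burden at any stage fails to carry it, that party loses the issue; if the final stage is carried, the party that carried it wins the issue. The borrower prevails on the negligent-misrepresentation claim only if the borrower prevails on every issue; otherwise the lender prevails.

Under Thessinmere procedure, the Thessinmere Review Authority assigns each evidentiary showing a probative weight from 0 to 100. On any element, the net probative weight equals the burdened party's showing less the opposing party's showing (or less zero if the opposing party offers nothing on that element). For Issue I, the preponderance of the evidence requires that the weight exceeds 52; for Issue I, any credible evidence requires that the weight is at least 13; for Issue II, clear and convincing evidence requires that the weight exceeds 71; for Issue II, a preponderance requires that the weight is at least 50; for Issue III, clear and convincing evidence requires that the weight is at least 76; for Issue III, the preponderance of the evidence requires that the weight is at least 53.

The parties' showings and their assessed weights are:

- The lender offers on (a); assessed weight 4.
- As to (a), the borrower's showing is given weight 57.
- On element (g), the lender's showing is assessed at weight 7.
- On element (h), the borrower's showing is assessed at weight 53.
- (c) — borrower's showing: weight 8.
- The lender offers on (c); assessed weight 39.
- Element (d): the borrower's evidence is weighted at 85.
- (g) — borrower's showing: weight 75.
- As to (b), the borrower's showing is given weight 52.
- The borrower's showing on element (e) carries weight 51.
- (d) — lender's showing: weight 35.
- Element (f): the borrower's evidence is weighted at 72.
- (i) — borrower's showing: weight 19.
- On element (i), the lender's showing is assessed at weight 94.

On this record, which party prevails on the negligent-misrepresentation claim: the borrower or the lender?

— Issue I —
Stage I.1 — burden on borrower; standard: the preponderance of the evidence (weight exceeds 52).
    (a): 57 − 4 = 53 > 52 [met]
    (b): 52 ≤ 52 [not met]
  Not every element is met, so the borrower fails to carry Stage I.1.
So the lender prevails on this issue.
— Issue II —
Stage II.1 — burden on borrower; standard: a preponderance (weight is at least 50).
    (d): 85 − 35 = 50 ≥ 50 [met]
    (e): 51 ≥ 50 [met]
  All elements met. The borrower retains the burden for Stage II.2.
Stage II.2 — burden on borrower; standard: clear and convincing evidence (weight exceeds 71).
    (f): 72 > 71 [met]
    (g): 75 − 7 = 68 ≤ 71 [not met]
  The borrower does not carry Stage II.2.
So the lender prevails on this issue.
— Issue III —
Stage III.1 — burden on borrower; standard: the preponderance of the evidence (weight is at least 53).
    (h): 53 ≥ 53 [met]
  Stage III.1 carried; the burden shifts to the lender.
Stage III.2 — burden on lender; standard: clear and convincing evidence (weight is at least 76).
    (i): 94 − 19 = 75 < 76 [not met]
  Not every element is met, so the lender fails to carry Stage III.2.
So the borrower prevails on this issue.
Per-issue: Issue I → lender; Issue II → lender; Issue III → borrower. The borrower must prevail on every issue; overall, the lender prevails.

lender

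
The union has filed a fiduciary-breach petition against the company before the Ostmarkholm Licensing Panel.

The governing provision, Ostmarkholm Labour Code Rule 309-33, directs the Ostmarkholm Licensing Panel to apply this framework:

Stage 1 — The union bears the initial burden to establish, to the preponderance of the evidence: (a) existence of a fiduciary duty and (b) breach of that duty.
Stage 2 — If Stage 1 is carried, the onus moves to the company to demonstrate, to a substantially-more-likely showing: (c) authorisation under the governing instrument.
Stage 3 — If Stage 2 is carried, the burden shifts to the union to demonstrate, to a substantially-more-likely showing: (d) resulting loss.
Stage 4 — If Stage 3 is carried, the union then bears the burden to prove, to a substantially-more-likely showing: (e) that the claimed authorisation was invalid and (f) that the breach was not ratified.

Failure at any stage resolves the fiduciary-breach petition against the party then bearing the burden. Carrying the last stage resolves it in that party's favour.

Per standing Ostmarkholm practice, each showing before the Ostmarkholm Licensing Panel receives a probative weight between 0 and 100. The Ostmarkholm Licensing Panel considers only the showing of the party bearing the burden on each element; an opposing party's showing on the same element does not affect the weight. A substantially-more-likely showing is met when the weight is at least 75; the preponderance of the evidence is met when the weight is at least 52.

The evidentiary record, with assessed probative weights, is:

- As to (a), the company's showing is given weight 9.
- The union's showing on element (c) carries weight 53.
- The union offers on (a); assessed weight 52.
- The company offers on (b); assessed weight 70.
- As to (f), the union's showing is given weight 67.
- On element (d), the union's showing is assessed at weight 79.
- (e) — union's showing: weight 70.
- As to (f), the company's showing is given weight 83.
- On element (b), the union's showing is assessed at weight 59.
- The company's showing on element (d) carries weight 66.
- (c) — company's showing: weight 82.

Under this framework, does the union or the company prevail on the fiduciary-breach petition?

company

Stage 1 — burden on union; standard: the preponderance of the evidence (weight is at least 52).
    (a): 52 (company's 9 disregarded) ≥ 52 [met]
    (b): 59 (company's 70 disregarded) ≥ 52 [met]
  All elements met. The burden passes to the company.
Stage 2 — burden on company; standard: a substantially-more-likely showing (weight is at least 75).
    (c): 82 (union's 53 disregarded) ≥ 75 [met]
  Stage 2 is satisfied; the onus moves to the union.
Stage 3 — burden on union; standard: a substantially-more-likely showing (weight is at least 75).
    (d): 79 (company's 66 disregarded) ≥ 75 [met]
  Stage 3 is satisfied; the union continues to bear the burden.
Stage 4 — burden on union; standard: a substantially-more-likely showing (weight is at least 75).
    (e): 70 < 75 [not met]
    (f): 67 (company's 83 disregarded) < 75 [not met]
  Not every element is met, so the union fails to carry Stage 4.
The company prevails.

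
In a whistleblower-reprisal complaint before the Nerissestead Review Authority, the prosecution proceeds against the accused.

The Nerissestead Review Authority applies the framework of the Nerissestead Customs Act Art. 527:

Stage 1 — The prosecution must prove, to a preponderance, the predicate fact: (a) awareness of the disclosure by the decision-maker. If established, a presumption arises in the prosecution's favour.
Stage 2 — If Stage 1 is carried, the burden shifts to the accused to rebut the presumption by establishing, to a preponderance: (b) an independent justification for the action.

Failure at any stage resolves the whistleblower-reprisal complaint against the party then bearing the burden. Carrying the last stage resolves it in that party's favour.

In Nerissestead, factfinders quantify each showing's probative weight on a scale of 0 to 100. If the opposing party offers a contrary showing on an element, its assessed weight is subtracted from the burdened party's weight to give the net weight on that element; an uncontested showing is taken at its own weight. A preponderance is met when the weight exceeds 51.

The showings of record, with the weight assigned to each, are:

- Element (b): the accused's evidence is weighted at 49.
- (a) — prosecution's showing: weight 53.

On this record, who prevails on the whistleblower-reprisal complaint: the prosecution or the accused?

Stage 1 (prosecution, a preponderance, weight exceeds 51): (a) 53 > 51 — meets.
  The prosecution carries Stage 1; the accused now bears the burden.
Stage 2 (accused, a preponderance, weight exceeds 51): (b) 49 ≤ 51 — fails.
  The accused does not carry Stage 2.
The analysis ends at Stage 2; the prosecution prevails.

prosecution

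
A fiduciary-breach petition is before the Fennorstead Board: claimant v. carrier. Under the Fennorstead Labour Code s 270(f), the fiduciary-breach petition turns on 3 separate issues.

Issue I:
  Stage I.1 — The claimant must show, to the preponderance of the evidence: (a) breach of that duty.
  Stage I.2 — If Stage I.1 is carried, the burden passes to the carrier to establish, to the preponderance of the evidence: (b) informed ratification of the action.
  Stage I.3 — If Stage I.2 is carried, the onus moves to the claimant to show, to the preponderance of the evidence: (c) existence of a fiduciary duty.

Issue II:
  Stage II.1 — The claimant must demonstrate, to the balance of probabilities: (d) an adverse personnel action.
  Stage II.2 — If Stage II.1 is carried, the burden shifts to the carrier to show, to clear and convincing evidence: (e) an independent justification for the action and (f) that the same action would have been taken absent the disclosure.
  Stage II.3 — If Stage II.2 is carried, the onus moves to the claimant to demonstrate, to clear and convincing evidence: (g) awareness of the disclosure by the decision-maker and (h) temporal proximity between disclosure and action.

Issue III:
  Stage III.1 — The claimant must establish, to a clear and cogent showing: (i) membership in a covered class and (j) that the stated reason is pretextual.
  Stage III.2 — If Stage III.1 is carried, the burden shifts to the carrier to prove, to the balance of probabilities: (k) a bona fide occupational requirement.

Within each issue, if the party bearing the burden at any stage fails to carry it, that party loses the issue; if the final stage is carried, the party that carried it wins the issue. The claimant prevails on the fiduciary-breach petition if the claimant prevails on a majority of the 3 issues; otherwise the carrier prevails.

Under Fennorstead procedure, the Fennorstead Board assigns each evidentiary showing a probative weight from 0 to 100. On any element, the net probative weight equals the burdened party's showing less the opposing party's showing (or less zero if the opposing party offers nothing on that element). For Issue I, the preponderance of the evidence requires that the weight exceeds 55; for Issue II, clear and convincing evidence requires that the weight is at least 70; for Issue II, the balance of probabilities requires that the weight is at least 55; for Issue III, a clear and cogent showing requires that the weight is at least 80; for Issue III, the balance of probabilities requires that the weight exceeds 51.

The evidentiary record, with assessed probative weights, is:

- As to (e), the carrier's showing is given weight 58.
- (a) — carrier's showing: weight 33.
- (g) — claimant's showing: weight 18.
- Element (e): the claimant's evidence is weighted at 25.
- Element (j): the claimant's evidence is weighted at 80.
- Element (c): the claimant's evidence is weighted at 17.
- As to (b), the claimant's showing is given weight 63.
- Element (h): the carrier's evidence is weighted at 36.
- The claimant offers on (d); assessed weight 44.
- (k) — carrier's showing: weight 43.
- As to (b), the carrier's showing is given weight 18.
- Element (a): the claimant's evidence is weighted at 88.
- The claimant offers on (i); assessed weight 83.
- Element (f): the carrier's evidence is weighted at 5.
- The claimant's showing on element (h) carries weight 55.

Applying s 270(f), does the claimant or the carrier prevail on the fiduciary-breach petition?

carrier

— Issue I —
At Stage I.1 the claimant must meet the preponderance of the evidence (weight exceeds 55): on (a) the weight is 88 less the opposing 33 gives net 55, ≤ 55, so (a) does not meet the standard.
  The claimant does not carry Stage I.1.
The carrier prevails on this issue.
— Issue II —
At Stage II.1 the claimant must meet the balance of probabilities (weight is at least 55): on (d) the weight is 44, < 55, so (d) does not meet the standard.
  Stage II.1 not carried; the claimant fails its burden.
The carrier prevails on this issue.
— Issue III —
Stage III.1 — burden on claimant; standard: a clear and cogent showing (weight is at least 80).
    (i): 83 ≥ 80 [met]
    (j): 80 ≥ 80 [met]
  Stage III.1 carried; the burden shifts to the carrier.
Stage III.2 — burden on carrier; standard: the balance of probabilities (weight exceeds 51).
    (k): 43 ≤ 51 [not met]
  The carrier does not carry Stage III.2.
So the claimant prevails on this issue.
Per-issue: Issue I → carrier; Issue II → carrier; Issue III → claimant. The claimant must prevail on a majority of issues; overall, the carrier prevails.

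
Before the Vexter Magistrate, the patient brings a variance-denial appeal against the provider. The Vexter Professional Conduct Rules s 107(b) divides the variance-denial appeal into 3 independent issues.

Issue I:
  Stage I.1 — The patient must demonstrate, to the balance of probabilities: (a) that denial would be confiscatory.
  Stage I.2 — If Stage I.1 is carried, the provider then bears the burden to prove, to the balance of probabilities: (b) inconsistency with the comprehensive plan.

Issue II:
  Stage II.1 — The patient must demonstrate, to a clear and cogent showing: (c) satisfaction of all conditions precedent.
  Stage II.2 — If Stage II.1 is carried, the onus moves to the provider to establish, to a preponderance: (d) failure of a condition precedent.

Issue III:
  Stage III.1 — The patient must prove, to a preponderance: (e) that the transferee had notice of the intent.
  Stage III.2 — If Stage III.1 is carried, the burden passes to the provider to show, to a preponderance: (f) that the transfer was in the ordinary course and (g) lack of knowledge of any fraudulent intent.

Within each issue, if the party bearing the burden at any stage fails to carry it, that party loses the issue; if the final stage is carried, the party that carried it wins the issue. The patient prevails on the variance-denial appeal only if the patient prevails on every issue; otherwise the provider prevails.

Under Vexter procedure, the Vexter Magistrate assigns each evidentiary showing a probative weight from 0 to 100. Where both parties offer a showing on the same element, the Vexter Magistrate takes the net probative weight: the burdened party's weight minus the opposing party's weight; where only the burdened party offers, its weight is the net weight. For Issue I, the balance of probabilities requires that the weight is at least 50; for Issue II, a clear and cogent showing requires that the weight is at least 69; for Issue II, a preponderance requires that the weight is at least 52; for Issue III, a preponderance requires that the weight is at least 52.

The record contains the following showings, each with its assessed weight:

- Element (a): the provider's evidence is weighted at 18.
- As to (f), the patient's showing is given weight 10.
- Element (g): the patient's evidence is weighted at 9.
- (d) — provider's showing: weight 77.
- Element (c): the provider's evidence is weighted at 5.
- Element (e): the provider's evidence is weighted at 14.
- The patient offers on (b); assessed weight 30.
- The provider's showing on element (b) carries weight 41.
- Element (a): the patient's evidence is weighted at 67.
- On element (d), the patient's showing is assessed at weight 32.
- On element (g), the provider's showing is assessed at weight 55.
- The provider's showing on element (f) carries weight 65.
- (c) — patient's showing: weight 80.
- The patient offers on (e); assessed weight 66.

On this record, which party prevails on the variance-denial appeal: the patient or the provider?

provider

— Issue I —
Stage I.1 (patient, the balance of probabilities, weight is at least 50): (a) net 67−18=49 < 50 — fails.
  Stage I.1 not carried; the patient fails its burden.
So the provider prevails on this issue.
— Issue II —
At Stage II.1 the patient must meet a clear and cogent showing (weight is at least 69): on (c) the weight is 80 less the opposing 5 gives net 75, ≥ 69, so (c) meets the standard.
  All elements met. The burden passes to the provider.
At Stage II.2 the provider must meet a preponderance (weight is at least 52): on (d) the weight is 77 less the opposing 32 gives net 45, which does not reach 52, so (d) does not meet the standard.
  The provider does not carry Stage II.2.
So the patient prevails on this issue.
— Issue III —
Stage III.1 (patient, a preponderance, weight is at least 52): (e) net 66−14=52 ≥ 52 — meets.
  Stage III.1 is satisfied; the onus moves to the provider.
Stage III.2 (provider, a preponderance, weight is at least 52): (f) net 65−10=55 ≥ 52 — meets; (g) net 55−9=46 < 52 — fails.
  Stage III.2 not carried; the provider fails its burden.
So the patient prevails on this issue.
Per-issue: Issue I → provider; Issue II → patient; Issue III → patient. The patient must prevail on every issue; overall, the provider prevails.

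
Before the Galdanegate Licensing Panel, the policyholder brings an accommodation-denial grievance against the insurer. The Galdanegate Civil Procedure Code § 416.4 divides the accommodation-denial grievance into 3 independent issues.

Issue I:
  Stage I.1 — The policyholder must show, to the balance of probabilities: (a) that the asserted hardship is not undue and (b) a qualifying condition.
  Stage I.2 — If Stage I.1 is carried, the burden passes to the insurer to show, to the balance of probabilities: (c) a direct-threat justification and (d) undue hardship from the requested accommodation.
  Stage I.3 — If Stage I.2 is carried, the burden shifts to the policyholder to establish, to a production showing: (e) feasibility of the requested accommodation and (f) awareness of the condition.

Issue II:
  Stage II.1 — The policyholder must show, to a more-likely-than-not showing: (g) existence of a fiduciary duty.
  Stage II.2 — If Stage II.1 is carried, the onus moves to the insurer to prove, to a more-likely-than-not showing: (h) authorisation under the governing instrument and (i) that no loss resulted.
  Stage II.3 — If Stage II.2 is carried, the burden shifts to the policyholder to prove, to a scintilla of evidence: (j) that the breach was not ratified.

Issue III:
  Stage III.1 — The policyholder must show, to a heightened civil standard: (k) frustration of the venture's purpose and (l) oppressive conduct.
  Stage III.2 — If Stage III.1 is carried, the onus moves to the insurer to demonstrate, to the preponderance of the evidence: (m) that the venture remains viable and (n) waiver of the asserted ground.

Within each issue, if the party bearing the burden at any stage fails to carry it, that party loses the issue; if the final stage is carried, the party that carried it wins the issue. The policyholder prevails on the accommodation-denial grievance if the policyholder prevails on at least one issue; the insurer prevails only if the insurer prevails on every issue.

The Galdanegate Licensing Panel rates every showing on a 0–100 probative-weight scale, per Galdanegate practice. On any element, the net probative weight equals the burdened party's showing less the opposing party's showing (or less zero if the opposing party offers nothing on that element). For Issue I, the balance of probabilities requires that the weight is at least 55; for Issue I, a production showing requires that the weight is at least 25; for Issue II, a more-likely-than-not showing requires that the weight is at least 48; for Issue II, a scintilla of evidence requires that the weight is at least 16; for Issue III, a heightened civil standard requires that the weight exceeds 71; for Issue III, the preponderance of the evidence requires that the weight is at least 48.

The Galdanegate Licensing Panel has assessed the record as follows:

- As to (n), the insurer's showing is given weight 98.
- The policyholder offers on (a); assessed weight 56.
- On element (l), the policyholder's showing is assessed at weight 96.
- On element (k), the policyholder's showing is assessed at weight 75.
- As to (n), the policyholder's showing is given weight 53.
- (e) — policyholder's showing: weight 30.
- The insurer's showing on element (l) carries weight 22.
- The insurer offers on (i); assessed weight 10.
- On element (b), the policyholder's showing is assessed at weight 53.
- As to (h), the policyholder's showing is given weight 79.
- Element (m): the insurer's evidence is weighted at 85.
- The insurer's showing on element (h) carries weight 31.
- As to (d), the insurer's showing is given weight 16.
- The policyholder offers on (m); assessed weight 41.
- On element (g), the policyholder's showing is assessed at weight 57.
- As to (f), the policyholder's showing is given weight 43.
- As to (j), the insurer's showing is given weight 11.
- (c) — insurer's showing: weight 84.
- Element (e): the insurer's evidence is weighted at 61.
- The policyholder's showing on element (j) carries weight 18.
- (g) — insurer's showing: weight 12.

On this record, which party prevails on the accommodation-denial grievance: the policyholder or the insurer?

policyholder

— Issue I —
At Stage I.1 the policyholder must meet the balance of probabilities (weight is at least 55): on (a) the weight is 56, ≥ 55, so (a) meets the standard; on (b) the weight is 53, which does not reach 55, so (b) does not meet the standard.
  Stage I.1 not carried; the policyholder fails its burden.
The analysis ends at Stage I.1; the insurer prevails on this issue.
— Issue II —
Stage II.1 (policyholder, a more-likely-than-not showing, weight is at least 48): (g) net 57−12=45 < 48 — fails.
  Stage II.1 not carried; the policyholder fails its burden.
The insurer prevails on this issue.
— Issue III —
Stage III.1 (policyholder, a heightened civil standard, weight exceeds 71): (k) 75 > 71 — meets; (l) net 96−22=74 > 71 — meets.
  Stage III.1 carried; the burden shifts to the insurer.
Stage III.2 (insurer, the preponderance of the evidence, weight is at least 48): (m) net 85−41=44 < 48 — fails; (n) net 98−53=45 < 48 — fails.
  Stage III.2 not carried; the insurer fails its burden.
So the policyholder prevails on this issue.
Per-issue: Issue I → insurer; Issue II → insurer; Issue III → policyholder. The policyholder must prevail on at least one issue; overall, the policyholder prevails.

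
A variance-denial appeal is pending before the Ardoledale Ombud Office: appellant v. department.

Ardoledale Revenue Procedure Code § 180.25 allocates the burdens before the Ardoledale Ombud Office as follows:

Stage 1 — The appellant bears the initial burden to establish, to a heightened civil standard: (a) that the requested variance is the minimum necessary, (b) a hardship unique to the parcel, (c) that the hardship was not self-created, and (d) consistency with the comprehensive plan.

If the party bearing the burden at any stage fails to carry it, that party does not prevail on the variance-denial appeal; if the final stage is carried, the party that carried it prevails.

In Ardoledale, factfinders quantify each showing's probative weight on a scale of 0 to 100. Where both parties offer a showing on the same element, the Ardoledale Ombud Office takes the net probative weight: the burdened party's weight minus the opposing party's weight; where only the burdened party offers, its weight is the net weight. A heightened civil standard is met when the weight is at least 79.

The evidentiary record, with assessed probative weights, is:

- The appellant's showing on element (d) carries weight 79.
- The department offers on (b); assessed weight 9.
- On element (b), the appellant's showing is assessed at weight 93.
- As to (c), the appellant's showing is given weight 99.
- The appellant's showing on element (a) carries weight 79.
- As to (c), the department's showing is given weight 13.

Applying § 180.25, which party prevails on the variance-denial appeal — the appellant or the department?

appellant

At Stage 1 the appellant must meet a heightened civil standard (weight is at least 79): on (a) the weight is 79, ≥ 79, so (a) meets the standard; on (b) the weight is 93 less the opposing 9 gives net 84, ≥ 79, so (b) meets the standard; on (c) the weight is 99 less the opposing 13 gives net 86, which does reach 79, so (c) meets the standard; on (d) the weight is 79, which does reach 79, so (d) meets the standard.
  Stage 1 carried; the final stage is satisfied.
All stages carried — the appellant prevails.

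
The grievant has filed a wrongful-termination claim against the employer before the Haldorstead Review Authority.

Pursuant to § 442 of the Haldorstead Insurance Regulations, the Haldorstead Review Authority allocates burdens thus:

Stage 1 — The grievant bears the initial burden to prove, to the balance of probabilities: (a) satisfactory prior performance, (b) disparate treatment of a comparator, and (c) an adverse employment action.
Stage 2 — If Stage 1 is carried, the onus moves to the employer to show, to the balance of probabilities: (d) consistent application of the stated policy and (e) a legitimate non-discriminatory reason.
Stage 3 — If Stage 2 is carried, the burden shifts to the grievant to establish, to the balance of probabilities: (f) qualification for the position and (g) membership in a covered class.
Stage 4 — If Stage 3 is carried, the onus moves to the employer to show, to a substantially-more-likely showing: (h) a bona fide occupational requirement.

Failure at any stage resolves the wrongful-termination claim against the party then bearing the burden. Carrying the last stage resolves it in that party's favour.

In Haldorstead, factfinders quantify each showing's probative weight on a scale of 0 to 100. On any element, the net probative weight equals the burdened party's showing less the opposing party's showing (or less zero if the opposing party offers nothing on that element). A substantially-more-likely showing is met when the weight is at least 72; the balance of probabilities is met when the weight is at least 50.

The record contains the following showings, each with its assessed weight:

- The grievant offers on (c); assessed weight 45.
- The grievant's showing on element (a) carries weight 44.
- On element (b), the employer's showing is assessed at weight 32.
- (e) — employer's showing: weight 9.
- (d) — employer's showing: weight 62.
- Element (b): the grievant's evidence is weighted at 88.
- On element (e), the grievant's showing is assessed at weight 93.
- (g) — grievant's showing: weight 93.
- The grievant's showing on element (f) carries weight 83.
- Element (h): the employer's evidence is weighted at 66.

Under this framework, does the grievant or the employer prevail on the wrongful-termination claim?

employer

Stage 1 (grievant, the balance of probabilities, weight is at least 50): (a) 44 < 50 — fails; (b) net 88−32=56 ≥ 50 — meets; (c) 45 < 50 — fails.
  Not every element is met, so the grievant fails to carry Stage 1.
The employer prevails.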